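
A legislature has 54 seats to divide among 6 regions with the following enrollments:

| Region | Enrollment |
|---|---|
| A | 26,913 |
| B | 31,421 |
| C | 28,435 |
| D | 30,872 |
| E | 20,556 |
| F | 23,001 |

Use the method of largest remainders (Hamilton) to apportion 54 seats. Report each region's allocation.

Total 161198; standard divisor 161198/54 ≈ 2985.148.
Standard quotas: A 9.0156, B 10.5258, C 9.5255, D 10.3419, E 6.8861, F 7.7051.
Lower quotas: A 9, B 10, C 9, D 10, E 6, F 7 (sum 51, leaving 3 seats).
Remainders in descending order: E 0.8861, F 0.7051, B 0.5258, C 0.5255, D 0.3419, A 0.0156.
Largest remainders: E, F, B receive the extra seats.

A: 9, B: 11, C: 9, D: 10, E: 7, F: 8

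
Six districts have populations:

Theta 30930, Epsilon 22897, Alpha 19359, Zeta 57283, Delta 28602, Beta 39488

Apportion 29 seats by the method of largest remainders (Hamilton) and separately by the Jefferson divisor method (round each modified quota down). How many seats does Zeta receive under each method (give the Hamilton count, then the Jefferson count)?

8 and 9

Hamilton: Theta 5, Epsilon 3, Alpha 3, Zeta 8, Delta 4, Beta 6.
Jefferson: Theta 4, Epsilon 3, Alpha 3, Zeta 9, Delta 4, Beta 6.
Zeta gets 8 under Hamilton and 9 under Jefferson.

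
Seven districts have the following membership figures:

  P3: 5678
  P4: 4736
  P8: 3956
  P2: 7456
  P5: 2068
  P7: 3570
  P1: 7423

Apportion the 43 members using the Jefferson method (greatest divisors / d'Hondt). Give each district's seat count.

P3 7, P4 6, P8 5, P2 10, P5 2, P7 4, P1 9

Standard divisor 34887/43 ≈ 811.326; standard quotas: P3 6.998, P4 5.837, P8 4.876, P2 9.190, P5 2.549, P7 4.400, P1 9.149.
Rounding down gives 6, 5, 4, 9, 2, 4, 9 = 39 seats, so the divisor must be adjusted.
With modified divisor 744: modified quotas P3 7.632, P4 6.366, P8 5.317, P2 10.022, P5 2.780, P7 4.798, P1 9.977.
Rounding down: P3 7, P4 6, P8 5, P2 10, P5 2, P7 4, P1 9 (total 43).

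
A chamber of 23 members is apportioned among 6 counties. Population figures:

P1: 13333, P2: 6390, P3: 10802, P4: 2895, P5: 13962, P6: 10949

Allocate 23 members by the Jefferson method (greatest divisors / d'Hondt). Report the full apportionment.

P1=6; P2=2; P3=4; P4=1; P5=6; P6=4

Standard divisor 58331/23 ≈ 2536.13; standard quotas: P1 5.257, P2 2.520, P3 4.259, P4 1.142, P5 5.505, P6 4.317.
Rounding down gives 5, 2, 4, 1, 5, 4 = 21 seats, so the divisor must be adjusted.
With modified divisor 2200: modified quotas P1 6.060, P2 2.905, P3 4.910, P4 1.316, P5 6.346, P6 4.977.
Rounding down: P1 6, P2 2, P3 4, P4 1, P5 6, P6 4 (total 23).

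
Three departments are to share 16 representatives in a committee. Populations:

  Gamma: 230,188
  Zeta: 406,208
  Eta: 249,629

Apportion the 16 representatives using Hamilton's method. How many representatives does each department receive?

Gamma 4; Zeta 7; Eta 5

The standard divisor is 886025/16 ≈ 55376.562.
Standard quotas: Gamma 4.1568, Zeta 7.3354, Eta 4.5078.
Lower quotas: Gamma 4, Zeta 7, Eta 4 (sum 15, leaving 1 seat).
Remainders in descending order: Eta 0.5078, Zeta 0.3354, Gamma 0.1568.
The surplus seat goes to Eta.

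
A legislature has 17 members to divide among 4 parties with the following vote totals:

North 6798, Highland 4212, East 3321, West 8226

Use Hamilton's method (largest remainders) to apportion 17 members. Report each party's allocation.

North: 5, Highland: 3, East: 3, West: 6

Total 22557; standard divisor 22557/17 ≈ 1326.882.
Standard quotas: North 5.1233, Highland 3.1744, East 2.5029, West 6.1995.
Lower quotas: North 5, Highland 3, East 2, West 6 (sum 16, leaving 1 seat).
Remainders in descending order: East 0.5029, West 0.1995, Highland 0.1744, North 0.1233.
Largest remainder: East receives the extra seat.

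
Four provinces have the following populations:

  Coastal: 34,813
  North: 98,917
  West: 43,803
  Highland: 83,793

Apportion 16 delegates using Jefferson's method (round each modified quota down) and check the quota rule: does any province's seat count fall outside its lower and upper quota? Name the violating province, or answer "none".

none

Standard quotas: Coastal 2.131, North 6.056, West 2.682, Highland 5.130.
Jefferson allocation: Coastal 2, North 6, West 3, Highland 5.
Every allocation lies between the lower and upper quota.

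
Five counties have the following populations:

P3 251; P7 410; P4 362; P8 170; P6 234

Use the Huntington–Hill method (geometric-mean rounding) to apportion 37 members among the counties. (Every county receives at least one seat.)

P3 7, P7 11, P4 9, P8 4, P6 6

With divisor 38.4: modified quotas P3 6.536, P7 10.677, P4 9.427, P8 4.427, P6 6.094.
Geometric-mean thresholds: P3 √(6·7)=6.481, P7 √(10·11)=10.488, P4 √(9·10)=9.487, P8 √(4·5)=4.472, P6 √(6·7)=6.481.
Each quota rounded against its threshold gives P3 7, P7 11, P4 9, P8 4, P6 6 (total 37).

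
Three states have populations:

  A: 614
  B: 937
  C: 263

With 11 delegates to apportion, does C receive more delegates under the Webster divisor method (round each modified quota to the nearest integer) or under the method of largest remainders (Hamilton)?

Webster: A 4, B 5, C 2.
Hamilton: A 4, B 6, C 1.
C gets 2 under Webster and 1 under Hamilton.

Webster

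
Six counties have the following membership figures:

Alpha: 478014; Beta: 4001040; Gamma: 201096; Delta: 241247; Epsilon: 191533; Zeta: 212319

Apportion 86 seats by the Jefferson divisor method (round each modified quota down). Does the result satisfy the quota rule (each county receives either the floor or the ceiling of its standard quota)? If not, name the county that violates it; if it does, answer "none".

Beta

Standard quotas: Alpha 7.720, Beta 64.615, Gamma 3.248, Delta 3.896, Epsilon 3.093, Zeta 3.429.
Jefferson allocation: Alpha 7, Beta 66, Gamma 3, Delta 4, Epsilon 3, Zeta 3.
Beta has quota 64.615 (lower 64, upper 65) but receives 66 — outside the quota interval.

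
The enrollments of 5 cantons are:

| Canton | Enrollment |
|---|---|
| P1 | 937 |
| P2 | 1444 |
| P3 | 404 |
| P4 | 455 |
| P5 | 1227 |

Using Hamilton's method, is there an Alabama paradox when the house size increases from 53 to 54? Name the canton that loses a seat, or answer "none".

At 53 seats: P1 11, P2 17, P3 5, P4 5, P5 15.
At 54 seats: P1 11, P2 17, P3 5, P4 6, P5 15.
No canton's allocation decreased.

none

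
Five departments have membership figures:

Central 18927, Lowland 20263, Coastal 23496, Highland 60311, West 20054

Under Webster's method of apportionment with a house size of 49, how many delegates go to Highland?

Standard divisor 143051/49 ≈ 2919.408; standard quotas: Central 6.483, Lowland 6.941, Coastal 8.048, Highland 20.659, West 6.869.
Rounding to the nearest integer gives Central 6, Lowland 7, Coastal 8, Highland 21, West 7 — total 49, matching the house size, so no adjustment is needed.
Highland receives 21.

21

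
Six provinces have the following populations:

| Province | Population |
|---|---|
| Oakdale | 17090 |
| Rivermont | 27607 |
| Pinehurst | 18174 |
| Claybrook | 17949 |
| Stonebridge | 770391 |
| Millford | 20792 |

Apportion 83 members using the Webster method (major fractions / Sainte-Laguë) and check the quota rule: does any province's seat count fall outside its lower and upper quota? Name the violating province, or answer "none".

Stonebridge

Standard quotas: Oakdale 1.627, Rivermont 2.628, Pinehurst 1.730, Claybrook 1.708, Stonebridge 73.328, Millford 1.979.
Webster allocation: Oakdale 2, Rivermont 3, Pinehurst 2, Claybrook 2, Stonebridge 72, Millford 2.
Stonebridge has quota 73.328 (lower 73, upper 74) but receives 72 — outside the quota interval.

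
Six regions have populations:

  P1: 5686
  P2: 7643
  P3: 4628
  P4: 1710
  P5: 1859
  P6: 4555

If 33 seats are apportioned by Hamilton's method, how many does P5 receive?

2

Standard divisor: 26081 ÷ 33 ≈ 790.333.
Standard quotas: P1 7.1944, P2 9.6706, P3 5.8558, P4 2.1636, P5 2.3522, P6 5.7634.
Lower quotas: P1 7, P2 9, P3 5, P4 2, P5 2, P6 5 (sum 30, leaving 3 seats).
Remainders in descending order: P3 0.8558, P6 0.7634, P2 0.6706, P5 0.3522, P1 0.1944, P4 0.1636.
The surplus seats go to P3, P6, P2.
P5 receives 2.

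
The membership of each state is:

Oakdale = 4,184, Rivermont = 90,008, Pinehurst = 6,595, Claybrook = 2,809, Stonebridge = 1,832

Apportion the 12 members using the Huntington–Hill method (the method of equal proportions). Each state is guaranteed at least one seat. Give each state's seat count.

With divisor 11318: modified quotas Oakdale 0.370, Rivermont 7.953, Pinehurst 0.583, Claybrook 0.248, Stonebridge 0.162.
Geometric-mean thresholds: Oakdale (min 1), Rivermont √(7·8)=7.483, Pinehurst (min 1), Claybrook (min 1), Stonebridge (min 1).
Each quota rounded against its threshold gives Oakdale 1, Rivermont 8, Pinehurst 1, Claybrook 1, Stonebridge 1 (total 12).

Oakdale 1; Rivermont 8; Pinehurst 1; Claybrook 1; Stonebridge 1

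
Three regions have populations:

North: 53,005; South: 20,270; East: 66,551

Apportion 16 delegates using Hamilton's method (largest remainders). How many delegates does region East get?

8

The standard divisor is 139826/16 ≈ 8739.125.
Standard quotas: North 6.0653, South 2.3195, East 7.6153.
Lower quotas: North 6, South 2, East 7 (sum 15, leaving 1 seat).
Remainders in descending order: East 0.6153, South 0.3195, North 0.0653.
Largest remainder: East receives the extra seat.
East receives 8.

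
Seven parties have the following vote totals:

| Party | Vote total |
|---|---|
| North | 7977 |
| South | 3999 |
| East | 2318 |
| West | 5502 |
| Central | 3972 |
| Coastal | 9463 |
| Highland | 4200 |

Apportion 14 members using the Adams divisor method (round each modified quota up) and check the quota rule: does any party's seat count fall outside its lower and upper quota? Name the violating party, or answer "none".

none

Standard quotas: North 2.984, South 1.496, East 0.867, West 2.058, Central 1.486, Coastal 3.539, Highland 1.571.
Adams allocation: North 3, South 2, East 1, West 2, Central 1, Coastal 3, Highland 2.
Every allocation lies between the lower and upper quota.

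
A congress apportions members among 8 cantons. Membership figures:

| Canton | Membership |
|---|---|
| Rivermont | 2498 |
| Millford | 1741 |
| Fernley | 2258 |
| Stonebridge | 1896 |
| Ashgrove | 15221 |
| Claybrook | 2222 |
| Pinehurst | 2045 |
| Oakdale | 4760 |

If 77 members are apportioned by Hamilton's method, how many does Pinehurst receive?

5

Standard divisor: 32641 ÷ 77 ≈ 423.909.
Standard quotas: Rivermont 5.8928, Millford 4.1070, Fernley 5.3266, Stonebridge 4.4727, Ashgrove 35.9063, Claybrook 5.2417, Pinehurst 4.8241, Oakdale 11.2288.
Lower quotas: Rivermont 5, Millford 4, Fernley 5, Stonebridge 4, Ashgrove 35, Claybrook 5, Pinehurst 4, Oakdale 11 (sum 73, leaving 4 seats).
Remainders in descending order: Ashgrove 0.9063, Rivermont 0.8928, Pinehurst 0.8241, Stonebridge 0.4727, Fernley 0.3266, Claybrook 0.2417, Oakdale 0.2288, Millford 0.1070.
Largest remainders: Ashgrove, Rivermont, Pinehurst, Stonebridge receive the extra seats.
Pinehurst receives 5.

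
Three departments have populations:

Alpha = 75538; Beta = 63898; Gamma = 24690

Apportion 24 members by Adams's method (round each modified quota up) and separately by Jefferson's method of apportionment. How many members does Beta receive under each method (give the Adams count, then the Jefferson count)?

Adams: Alpha 11, Beta 9, Gamma 4.
Jefferson: Alpha 11, Beta 10, Gamma 3.
Beta gets 9 under Adams and 10 under Jefferson.

9 and 10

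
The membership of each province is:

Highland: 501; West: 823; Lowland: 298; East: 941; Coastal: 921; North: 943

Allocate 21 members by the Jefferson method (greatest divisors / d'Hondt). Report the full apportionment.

Standard divisor 4427/21 ≈ 210.81; standard quotas: Highland 2.377, West 3.904, Lowland 1.414, East 4.464, Coastal 4.369, North 4.473.
Rounding down gives 2, 3, 1, 4, 4, 4 = 18 seats, so the divisor must be adjusted.
With modified divisor 186: modified quotas Highland 2.694, West 4.425, Lowland 1.602, East 5.059, Coastal 4.952, North 5.070.
Rounding down: Highland 2, West 4, Lowland 1, East 5, Coastal 4, North 5 (total 21).

Highland 2; West 4; Lowland 1; East 5; Coastal 4; North 5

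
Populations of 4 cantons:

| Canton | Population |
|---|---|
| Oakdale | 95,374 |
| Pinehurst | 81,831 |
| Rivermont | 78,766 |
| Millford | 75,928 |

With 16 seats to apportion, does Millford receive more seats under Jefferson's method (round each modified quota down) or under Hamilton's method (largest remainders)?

Hamilton

Jefferson: Oakdale 5, Pinehurst 4, Rivermont 4, Millford 3.
Hamilton: Oakdale 4, Pinehurst 4, Rivermont 4, Millford 4.
Millford gets 3 under Jefferson and 4 under Hamilton.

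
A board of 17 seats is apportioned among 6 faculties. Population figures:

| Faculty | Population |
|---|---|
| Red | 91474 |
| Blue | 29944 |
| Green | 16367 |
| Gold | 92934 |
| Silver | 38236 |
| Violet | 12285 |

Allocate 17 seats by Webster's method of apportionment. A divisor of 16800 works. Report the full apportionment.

With modified divisor 16800: modified quotas Red 5.445, Blue 1.782, Green 0.974, Gold 5.532, Silver 2.276, Violet 0.731.
Rounding to the nearest integer: Red 5, Blue 2, Green 1, Gold 6, Silver 2, Violet 1 (total 17).

Red 5, Blue 2, Green 1, Gold 6, Silver 2, Violet 1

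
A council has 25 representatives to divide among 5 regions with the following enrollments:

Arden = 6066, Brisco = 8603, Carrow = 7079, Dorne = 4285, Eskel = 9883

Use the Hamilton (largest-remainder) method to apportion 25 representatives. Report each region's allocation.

Total 35916; standard divisor 35916/25 ≈ 1436.64.
Standard quotas: Arden 4.2224, Brisco 5.9883, Carrow 4.9275, Dorne 2.9827, Eskel 6.8792.
Lower quotas: Arden 4, Brisco 5, Carrow 4, Dorne 2, Eskel 6 (sum 21, leaving 4 seats).
Remainders in descending order: Brisco 0.9883, Dorne 0.9827, Carrow 0.9275, Eskel 0.8792, Arden 0.2224.
The surplus seats go to Brisco, Dorne, Carrow, Eskel.

Arden=4, Brisco=6, Carrow=5, Dorne=3, Eskel=7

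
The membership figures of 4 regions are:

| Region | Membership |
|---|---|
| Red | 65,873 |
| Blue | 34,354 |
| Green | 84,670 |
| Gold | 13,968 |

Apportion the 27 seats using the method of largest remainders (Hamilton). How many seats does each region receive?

Red 9, Blue 5, Green 11, Gold 2

The standard divisor is 198865/27 ≈ 7365.37.
Standard quotas: Red 8.9436, Blue 4.6643, Green 11.4957, Gold 1.8964.
Lower quotas: Red 8, Blue 4, Green 11, Gold 1 (sum 24, leaving 3 seats).
Remainders in descending order: Red 0.9436, Gold 0.8964, Blue 0.6643, Green 0.4957.
The surplus seats go to Red, Gold, Blue.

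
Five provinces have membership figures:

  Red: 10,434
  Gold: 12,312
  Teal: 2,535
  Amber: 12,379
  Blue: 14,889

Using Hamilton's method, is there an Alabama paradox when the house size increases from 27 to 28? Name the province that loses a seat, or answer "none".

Red

At 27 seats: Red 6, Gold 6, Teal 1, Amber 6, Blue 8.
At 28 seats: Red 5, Gold 7, Teal 1, Amber 7, Blue 8.
Red drops from 6 to 5.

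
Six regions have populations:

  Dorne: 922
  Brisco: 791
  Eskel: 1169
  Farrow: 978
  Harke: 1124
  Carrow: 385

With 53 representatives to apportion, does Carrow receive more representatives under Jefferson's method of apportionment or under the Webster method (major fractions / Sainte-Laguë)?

Webster

Jefferson: Dorne 9, Brisco 8, Eskel 12, Farrow 10, Harke 11, Carrow 3.
Webster: Dorne 9, Brisco 8, Eskel 11, Farrow 10, Harke 11, Carrow 4.
Carrow gets 3 under Jefferson and 4 under Webster.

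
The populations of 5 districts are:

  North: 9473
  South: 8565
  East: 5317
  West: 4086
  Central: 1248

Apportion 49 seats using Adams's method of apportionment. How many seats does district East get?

Standard divisor 28689/49 ≈ 585.49; standard quotas: North 16.180, South 14.629, East 9.081, West 6.979, Central 2.132.
Rounding up gives 17, 15, 10, 7, 3 = 52 seats, so the divisor must be adjusted.
With modified divisor 615.45: modified quotas North 15.392, South 13.917, East 8.639, West 6.639, Central 2.028.
Rounding up: North 16, South 14, East 9, West 7, Central 3 (total 49).
East receives 9.

9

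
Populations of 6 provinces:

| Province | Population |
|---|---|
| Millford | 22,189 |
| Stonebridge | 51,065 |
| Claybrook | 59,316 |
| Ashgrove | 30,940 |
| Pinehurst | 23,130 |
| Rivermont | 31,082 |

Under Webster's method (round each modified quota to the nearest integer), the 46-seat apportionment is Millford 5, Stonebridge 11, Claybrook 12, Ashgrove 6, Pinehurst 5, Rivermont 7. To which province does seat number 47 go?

Ashgrove

Priority for the next seat is population ÷ (current seats + 0.5).
Priorities: Millford 4034.364, Stonebridge 4440.435, Claybrook 4745.280, Ashgrove 4760.000, Pinehurst 4205.455, Rivermont 4144.267.
Highest priority: Ashgrove.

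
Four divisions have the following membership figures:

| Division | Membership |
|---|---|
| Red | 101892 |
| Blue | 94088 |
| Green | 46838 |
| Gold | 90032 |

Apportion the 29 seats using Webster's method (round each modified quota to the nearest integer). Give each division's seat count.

Standard divisor 332850/29 ≈ 11477.586; standard quotas: Red 8.877, Blue 8.198, Green 4.081, Gold 7.844.
Rounding to the nearest integer gives Red 9, Blue 8, Green 4, Gold 8 — total 29, matching the house size, so no adjustment is needed.

Red 9; Blue 8; Green 4; Gold 8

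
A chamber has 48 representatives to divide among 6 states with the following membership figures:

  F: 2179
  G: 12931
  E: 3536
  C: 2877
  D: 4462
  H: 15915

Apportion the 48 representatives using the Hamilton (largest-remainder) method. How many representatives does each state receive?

Total 41900; standard divisor 41900/48 ≈ 872.917.
Standard quotas: F 2.4962, G 14.8136, E 4.0508, C 3.2958, D 5.1116, H 18.2320.
Lower quotas: F 2, G 14, E 4, C 3, D 5, H 18 (sum 46, leaving 2 seats).
Remainders in descending order: G 0.8136, F 0.4962, C 0.2958, H 0.2320, D 0.1116, E 0.0508.
Largest remainders: G, F receive the extra seats.

F: 3; G: 15; E: 4; C: 3; D: 5; H: 18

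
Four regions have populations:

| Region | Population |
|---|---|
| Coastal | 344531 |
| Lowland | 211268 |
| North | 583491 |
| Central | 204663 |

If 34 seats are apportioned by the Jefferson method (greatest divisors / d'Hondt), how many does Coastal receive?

9

Standard divisor 1343953/34 ≈ 39528.029; standard quotas: Coastal 8.716, Lowland 5.345, North 14.761, Central 5.178.
Rounding down gives 8, 5, 14, 5 = 32 seats, so the divisor must be adjusted.
With modified divisor 37400: modified quotas Coastal 9.212, Lowland 5.649, North 15.601, Central 5.472.
Rounding down: Coastal 9, Lowland 5, North 15, Central 5 (total 34).
Coastal receives 9.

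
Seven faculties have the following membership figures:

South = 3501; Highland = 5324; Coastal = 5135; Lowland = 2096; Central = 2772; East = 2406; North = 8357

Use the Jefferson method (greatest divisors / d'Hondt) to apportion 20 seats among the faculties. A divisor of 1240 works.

South=2, Highland=4, Coastal=4, Lowland=1, Central=2, East=1, North=6

With modified divisor 1240: modified quotas South 2.823, Highland 4.294, Coastal 4.141, Lowland 1.690, Central 2.235, East 1.940, North 6.740.
Rounding down: South 2, Highland 4, Coastal 4, Lowland 1, Central 2, East 1, North 6 (total 20).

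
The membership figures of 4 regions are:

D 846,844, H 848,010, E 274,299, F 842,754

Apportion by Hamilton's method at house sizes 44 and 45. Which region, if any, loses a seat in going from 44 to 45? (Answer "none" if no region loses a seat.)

At 44 seats: D 13, H 13, E 5, F 13.
At 45 seats: D 14, H 14, E 4, F 13.
E drops from 5 to 4.

E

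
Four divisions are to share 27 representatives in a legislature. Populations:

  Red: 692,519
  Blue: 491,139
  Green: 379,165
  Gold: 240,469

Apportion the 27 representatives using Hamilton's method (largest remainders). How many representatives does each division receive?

Red: 10, Blue: 7, Green: 6, Gold: 4

The standard divisor is 1803292/27 ≈ 66788.593.
Standard quotas: Red 10.3688, Blue 7.3536, Green 5.6771, Gold 3.6005.
Lower quotas: Red 10, Blue 7, Green 5, Gold 3 (sum 25, leaving 2 seats).
Remainders in descending order: Green 0.6771, Gold 0.6005, Red 0.3688, Blue 0.3536.
Largest remainders: Green, Gold receive the extra seats.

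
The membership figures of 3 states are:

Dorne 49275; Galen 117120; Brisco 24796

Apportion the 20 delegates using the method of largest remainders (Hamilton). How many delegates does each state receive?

Dorne 5; Galen 12; Brisco 3

The standard divisor is 191191/20 ≈ 9559.55.
Standard quotas: Dorne 5.1545, Galen 12.2516, Brisco 2.5938.
Lower quotas: Dorne 5, Galen 12, Brisco 2 (sum 19, leaving 1 seat).
Remainders in descending order: Brisco 0.5938, Galen 0.2516, Dorne 0.1545.
The surplus seat goes to Brisco.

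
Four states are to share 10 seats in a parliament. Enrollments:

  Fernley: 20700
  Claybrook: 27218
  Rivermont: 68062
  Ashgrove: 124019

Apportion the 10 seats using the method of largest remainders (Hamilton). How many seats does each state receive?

The standard divisor is 239999/10 ≈ 23999.9.
Standard quotas: Fernley 0.8625, Claybrook 1.1341, Rivermont 2.8359, Ashgrove 5.1675.
Lower quotas: Fernley 0, Claybrook 1, Rivermont 2, Ashgrove 5 (sum 8, leaving 2 seats).
Remainders in descending order: Fernley 0.8625, Rivermont 0.8359, Ashgrove 0.1675, Claybrook 0.1341.
The surplus seats go to Fernley, Rivermont.

Fernley=1, Claybrook=1, Rivermont=3, Ashgrove=5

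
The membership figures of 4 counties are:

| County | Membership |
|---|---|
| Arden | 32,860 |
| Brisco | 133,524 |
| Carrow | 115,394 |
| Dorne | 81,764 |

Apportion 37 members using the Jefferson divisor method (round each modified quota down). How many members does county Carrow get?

Standard divisor 363542/37 ≈ 9825.459; standard quotas: Arden 3.344, Brisco 13.590, Carrow 11.744, Dorne 8.322.
Rounding down gives 3, 13, 11, 8 = 35 seats, so the divisor must be adjusted.
With modified divisor 9300: modified quotas Arden 3.533, Brisco 14.357, Carrow 12.408, Dorne 8.792.
Rounding down: Arden 3, Brisco 14, Carrow 12, Dorne 8 (total 37).
Carrow receives 12.

12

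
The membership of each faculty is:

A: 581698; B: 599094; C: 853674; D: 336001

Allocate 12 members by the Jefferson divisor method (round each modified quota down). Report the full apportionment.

Standard divisor 2370467/12 ≈ 197538.917; standard quotas: A 2.945, B 3.033, C 4.322, D 1.701.
Rounding down gives 2, 3, 4, 1 = 10 seats, so the divisor must be adjusted.
With modified divisor 169915: modified quotas A 3.423, B 3.526, C 5.024, D 1.977.
Rounding down: A 3, B 3, C 5, D 1 (total 12).

A 3, B 3, C 5, D 1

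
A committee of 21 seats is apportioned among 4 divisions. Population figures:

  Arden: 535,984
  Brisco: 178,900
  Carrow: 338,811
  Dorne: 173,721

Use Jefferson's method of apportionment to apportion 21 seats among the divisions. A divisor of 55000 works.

Arden 9; Brisco 3; Carrow 6; Dorne 3

With modified divisor 55000: modified quotas Arden 9.745, Brisco 3.253, Carrow 6.160, Dorne 3.159.
Rounding down: Arden 9, Brisco 3, Carrow 6, Dorne 3 (total 21).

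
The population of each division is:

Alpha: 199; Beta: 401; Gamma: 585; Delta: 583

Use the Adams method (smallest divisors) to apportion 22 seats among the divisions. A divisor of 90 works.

With modified divisor 90: modified quotas Alpha 2.211, Beta 4.456, Gamma 6.500, Delta 6.478.
Rounding up: Alpha 3, Beta 5, Gamma 7, Delta 7 (total 22).

Alpha=3; Beta=5; Gamma=7; Delta=7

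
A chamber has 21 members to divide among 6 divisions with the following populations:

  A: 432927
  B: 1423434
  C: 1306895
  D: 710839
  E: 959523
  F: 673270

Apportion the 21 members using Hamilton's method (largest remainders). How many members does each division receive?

A=2, B=5, C=5, D=3, E=4, F=2

Standard divisor: 5506888 ÷ 21 ≈ 262232.762.
Standard quotas: A 1.6509, B 5.4281, C 4.9837, D 2.7107, E 3.6591, F 2.5675.
Lower quotas: A 1, B 5, C 4, D 2, E 3, F 2 (sum 17, leaving 4 seats).
Remainders in descending order: C 0.9837, D 0.7107, E 0.6591, A 0.6509, F 0.5675, B 0.4281.
Largest remainders: C, D, E, A receive the extra seats.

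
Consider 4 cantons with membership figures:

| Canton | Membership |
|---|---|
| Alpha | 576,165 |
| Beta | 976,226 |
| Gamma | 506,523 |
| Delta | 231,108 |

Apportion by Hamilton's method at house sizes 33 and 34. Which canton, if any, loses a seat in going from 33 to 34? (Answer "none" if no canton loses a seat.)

At 33 seats: Alpha 8, Beta 14, Gamma 7, Delta 4.
At 34 seats: Alpha 9, Beta 14, Gamma 8, Delta 3.
Delta drops from 4 to 3.

Delta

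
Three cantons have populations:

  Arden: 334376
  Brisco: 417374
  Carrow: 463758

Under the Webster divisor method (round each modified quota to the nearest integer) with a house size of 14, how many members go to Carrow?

5

Standard divisor 1215508/14 ≈ 86822; standard quotas: Arden 3.851, Brisco 4.807, Carrow 5.341.
Rounding to the nearest integer gives Arden 4, Brisco 5, Carrow 5 — total 14, matching the house size, so no adjustment is needed.
Carrow receives 5.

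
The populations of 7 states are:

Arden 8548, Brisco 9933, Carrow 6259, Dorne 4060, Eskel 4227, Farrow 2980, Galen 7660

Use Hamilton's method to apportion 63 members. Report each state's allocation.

Arden=13; Brisco=14; Carrow=9; Dorne=6; Eskel=6; Farrow=4; Galen=11

Standard divisor: 43667 ÷ 63 ≈ 693.127.
Standard quotas: Arden 12.3325, Brisco 14.3307, Carrow 9.0301, Dorne 5.8575, Eskel 6.0984, Farrow 4.2994, Galen 11.0514.
Lower quotas: Arden 12, Brisco 14, Carrow 9, Dorne 5, Eskel 6, Farrow 4, Galen 11 (sum 61, leaving 2 seats).
Remainders in descending order: Dorne 0.8575, Arden 0.3325, Brisco 0.3307, Farrow 0.2994, Eskel 0.0984, Galen 0.0514, Carrow 0.0301.
The surplus seats go to Dorne, Arden.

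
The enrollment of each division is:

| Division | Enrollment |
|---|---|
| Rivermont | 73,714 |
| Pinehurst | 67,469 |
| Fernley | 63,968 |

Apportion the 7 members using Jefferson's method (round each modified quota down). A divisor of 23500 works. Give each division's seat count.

Rivermont 3; Pinehurst 2; Fernley 2

With modified divisor 23500: modified quotas Rivermont 3.137, Pinehurst 2.871, Fernley 2.722.
Rounding down: Rivermont 3, Pinehurst 2, Fernley 2 (total 7).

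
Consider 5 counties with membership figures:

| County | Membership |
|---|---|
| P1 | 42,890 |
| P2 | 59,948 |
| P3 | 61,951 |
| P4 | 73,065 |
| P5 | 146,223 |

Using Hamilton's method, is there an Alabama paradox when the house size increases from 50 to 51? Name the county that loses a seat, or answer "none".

none

At 50 seats: P1 6, P2 8, P3 8, P4 9, P5 19.
At 51 seats: P1 6, P2 8, P3 8, P4 10, P5 19.
No county's allocation decreased.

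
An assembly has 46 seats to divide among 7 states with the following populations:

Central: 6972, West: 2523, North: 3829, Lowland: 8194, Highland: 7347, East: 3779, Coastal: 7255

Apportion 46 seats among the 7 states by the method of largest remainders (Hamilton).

Standard divisor: 39899 ÷ 46 ≈ 867.37.
Standard quotas: Central 8.0381, West 2.9088, North 4.4145, Lowland 9.4470, Highland 8.4704, East 4.3569, Coastal 8.3644.
Lower quotas: Central 8, West 2, North 4, Lowland 9, Highland 8, East 4, Coastal 8 (sum 43, leaving 3 seats).
Remainders in descending order: West 0.9088, Highland 0.4704, Lowland 0.4470, North 0.4145, Coastal 0.3644, East 0.3569, Central 0.0381.
Largest remainders: West, Highland, Lowland receive the extra seats.

Central=8, West=3, North=4, Lowland=10, Highland=9, East=4, Coastal=8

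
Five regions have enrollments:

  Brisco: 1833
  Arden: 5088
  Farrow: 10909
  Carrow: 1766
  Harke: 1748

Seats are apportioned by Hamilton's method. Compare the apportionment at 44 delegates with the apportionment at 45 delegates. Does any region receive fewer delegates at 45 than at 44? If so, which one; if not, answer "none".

At 44 seats: Brisco 4, Arden 10, Farrow 22, Carrow 4, Harke 4.
At 45 seats: Brisco 4, Arden 11, Farrow 23, Carrow 4, Harke 3.
Harke drops from 4 to 3.

Harke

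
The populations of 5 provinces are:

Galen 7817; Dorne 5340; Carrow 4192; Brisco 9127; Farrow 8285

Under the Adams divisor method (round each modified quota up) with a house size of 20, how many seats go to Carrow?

3

Standard divisor 34761/20 ≈ 1738.05; standard quotas: Galen 4.498, Dorne 3.072, Carrow 2.412, Brisco 5.251, Farrow 4.767.
Rounding up gives 5, 4, 3, 6, 5 = 23 seats, so the divisor must be adjusted.
With modified divisor 2000: modified quotas Galen 3.909, Dorne 2.670, Carrow 2.096, Brisco 4.564, Farrow 4.143.
Rounding up: Galen 4, Dorne 3, Carrow 3, Brisco 5, Farrow 5 (total 20).
Carrow receives 3.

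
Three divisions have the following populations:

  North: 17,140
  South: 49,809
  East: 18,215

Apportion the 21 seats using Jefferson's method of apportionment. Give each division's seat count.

Standard divisor 85164/21 ≈ 4055.429; standard quotas: North 4.226, South 12.282, East 4.492.
Rounding down gives 4, 12, 4 = 20 seats, so the divisor must be adjusted.
With modified divisor 3700: modified quotas North 4.632, South 13.462, East 4.923.
Rounding down: North 4, South 13, East 4 (total 21).

North: 4; South: 13; East: 4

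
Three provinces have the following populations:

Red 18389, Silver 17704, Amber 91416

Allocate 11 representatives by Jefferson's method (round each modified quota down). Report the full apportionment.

Standard divisor 127509/11 ≈ 11591.727; standard quotas: Red 1.586, Silver 1.527, Amber 7.886.
Rounding down gives 1, 1, 7 = 9 seats, so the divisor must be adjusted.
With modified divisor 9700: modified quotas Red 1.896, Silver 1.825, Amber 9.424.
Rounding down: Red 1, Silver 1, Amber 9 (total 11).

Red: 1; Silver: 1; Amber: 9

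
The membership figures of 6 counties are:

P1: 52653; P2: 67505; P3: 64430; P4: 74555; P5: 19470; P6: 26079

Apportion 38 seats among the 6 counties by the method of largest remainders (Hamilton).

The standard divisor is 304692/38 ≈ 8018.211.
Standard quotas: P1 6.5667, P2 8.4190, P3 8.0355, P4 9.2982, P5 2.4282, P6 3.2525.
Lower quotas: P1 6, P2 8, P3 8, P4 9, P5 2, P6 3 (sum 36, leaving 2 seats).
Remainders in descending order: P1 0.5667, P5 0.4282, P2 0.4190, P4 0.2982, P6 0.2525, P3 0.0355.
Largest remainders: P1, P5 receive the extra seats.

P1: 7, P2: 8, P3: 8, P4: 9, P5: 3, P6: 3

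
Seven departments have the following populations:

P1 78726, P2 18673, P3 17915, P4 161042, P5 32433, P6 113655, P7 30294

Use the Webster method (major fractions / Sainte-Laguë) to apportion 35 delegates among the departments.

P1: 6, P2: 1, P3: 1, P4: 13, P5: 3, P6: 9, P7: 2

Standard divisor 452738/35 ≈ 12935.371; standard quotas: P1 6.086, P2 1.444, P3 1.385, P4 12.450, P5 2.507, P6 8.786, P7 2.342.
Rounding to the nearest integer gives 6, 1, 1, 12, 3, 9, 2 = 34 seats, so the divisor must be adjusted.
With modified divisor 12700: modified quotas P1 6.199, P2 1.470, P3 1.411, P4 12.680, P5 2.554, P6 8.949, P7 2.385.
Rounding to the nearest integer: P1 6, P2 1, P3 1, P4 13, P5 3, P6 9, P7 2 (total 35).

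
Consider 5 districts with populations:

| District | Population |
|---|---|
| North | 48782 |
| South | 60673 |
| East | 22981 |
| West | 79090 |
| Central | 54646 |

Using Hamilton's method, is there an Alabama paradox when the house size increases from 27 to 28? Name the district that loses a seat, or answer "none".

At 27 seats: North 5, South 6, East 2, West 8, Central 6.
At 28 seats: North 5, South 6, East 3, West 8, Central 6.
No district's allocation decreased.

none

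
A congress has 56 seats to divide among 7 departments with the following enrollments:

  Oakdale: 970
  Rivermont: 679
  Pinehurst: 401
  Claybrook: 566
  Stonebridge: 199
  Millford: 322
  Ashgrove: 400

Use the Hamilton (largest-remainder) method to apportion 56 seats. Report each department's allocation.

Oakdale=16, Rivermont=11, Pinehurst=6, Claybrook=9, Stonebridge=3, Millford=5, Ashgrove=6

Total 3537; standard divisor 3537/56 ≈ 63.161.
Standard quotas: Oakdale 15.358, Rivermont 10.750, Pinehurst 6.349, Claybrook 8.961, Stonebridge 3.151, Millford 5.098, Ashgrove 6.333.
Lower quotas: Oakdale 15, Rivermont 10, Pinehurst 6, Claybrook 8, Stonebridge 3, Millford 5, Ashgrove 6 (sum 53, leaving 3 seats).
Remainders in descending order: Claybrook 0.961, Rivermont 0.750, Oakdale 0.358, Pinehurst 0.349, Ashgrove 0.333, Stonebridge 0.151, Millford 0.098.
The surplus seats go to Claybrook, Rivermont, Oakdale.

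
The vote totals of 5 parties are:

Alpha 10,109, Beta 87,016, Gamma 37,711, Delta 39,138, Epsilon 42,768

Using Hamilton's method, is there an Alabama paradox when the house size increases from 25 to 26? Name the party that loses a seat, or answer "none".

none

At 25 seats: Alpha 1, Beta 10, Gamma 4, Delta 5, Epsilon 5.
At 26 seats: Alpha 1, Beta 10, Gamma 5, Delta 5, Epsilon 5.
No party's allocation decreased.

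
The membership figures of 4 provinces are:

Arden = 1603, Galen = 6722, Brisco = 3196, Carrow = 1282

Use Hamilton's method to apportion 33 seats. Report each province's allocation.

The standard divisor is 12803/33 ≈ 387.97.
Standard quotas: Arden 4.1318, Galen 17.3261, Brisco 8.2378, Carrow 3.3044.
Lower quotas: Arden 4, Galen 17, Brisco 8, Carrow 3 (sum 32, leaving 1 seat).
Remainders in descending order: Galen 0.3261, Carrow 0.3044, Brisco 0.2378, Arden 0.1318.
The surplus seat goes to Galen.

Arden 4, Galen 18, Brisco 8, Carrow 3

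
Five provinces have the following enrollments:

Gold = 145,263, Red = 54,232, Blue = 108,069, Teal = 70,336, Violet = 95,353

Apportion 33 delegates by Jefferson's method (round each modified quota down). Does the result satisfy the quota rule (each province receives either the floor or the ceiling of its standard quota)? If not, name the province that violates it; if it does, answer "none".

Standard quotas: Gold 10.129, Red 3.782, Blue 7.536, Teal 4.905, Violet 6.649.
Jefferson allocation: Gold 10, Red 4, Blue 7, Teal 5, Violet 7.
Every allocation lies between the lower and upper quota.

none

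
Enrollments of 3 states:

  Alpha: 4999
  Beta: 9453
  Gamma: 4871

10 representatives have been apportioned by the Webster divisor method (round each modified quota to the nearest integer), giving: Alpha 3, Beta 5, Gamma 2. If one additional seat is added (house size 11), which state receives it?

Gamma

Priority for the next seat is population ÷ (current seats + 0.5).
Priorities: Alpha 1428.286, Beta 1718.727, Gamma 1948.400.
Highest priority: Gamma.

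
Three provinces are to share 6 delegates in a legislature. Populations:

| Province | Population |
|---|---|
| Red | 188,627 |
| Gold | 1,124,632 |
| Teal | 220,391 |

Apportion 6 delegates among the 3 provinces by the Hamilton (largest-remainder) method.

Red 1, Gold 4, Teal 1

Standard divisor: 1533650 ÷ 6 ≈ 255608.333.
Standard quotas: Red 0.7380, Gold 4.3998, Teal 0.8622.
Lower quotas: Red 0, Gold 4, Teal 0 (sum 4, leaving 2 seats).
Remainders in descending order: Teal 0.8622, Red 0.7380, Gold 0.3998.
Largest remainders: Teal, Red receive the extra seats.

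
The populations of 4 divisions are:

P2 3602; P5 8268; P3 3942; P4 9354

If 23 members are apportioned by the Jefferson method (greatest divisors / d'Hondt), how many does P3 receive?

Standard divisor 25166/23 ≈ 1094.174; standard quotas: P2 3.292, P5 7.556, P3 3.603, P4 8.549.
Rounding down gives 3, 7, 3, 8 = 21 seats, so the divisor must be adjusted.
With modified divisor 1000: modified quotas P2 3.602, P5 8.268, P3 3.942, P4 9.354.
Rounding down: P2 3, P5 8, P3 3, P4 9 (total 23).
P3 receives 3.

3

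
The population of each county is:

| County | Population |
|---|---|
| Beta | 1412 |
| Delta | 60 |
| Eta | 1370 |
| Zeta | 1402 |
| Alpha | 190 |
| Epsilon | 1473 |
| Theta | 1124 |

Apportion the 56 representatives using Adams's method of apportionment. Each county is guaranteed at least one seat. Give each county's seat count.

Standard divisor 7031/56 ≈ 125.554; standard quotas: Beta 11.246, Delta 0.478, Eta 10.912, Zeta 11.167, Alpha 1.513, Epsilon 11.732, Theta 8.952.
Rounding up gives 12, 1, 11, 12, 2, 12, 9 = 59 seats, so the divisor must be adjusted.
With modified divisor 135: modified quotas Beta 10.459, Delta 0.444, Eta 10.148, Zeta 10.385, Alpha 1.407, Epsilon 10.911, Theta 8.326.
Rounding up: Beta 11, Delta 1, Eta 11, Zeta 11, Alpha 2, Epsilon 11, Theta 9 (total 56).

Beta 11, Delta 1, Eta 11, Zeta 11, Alpha 2, Epsilon 11, Theta 9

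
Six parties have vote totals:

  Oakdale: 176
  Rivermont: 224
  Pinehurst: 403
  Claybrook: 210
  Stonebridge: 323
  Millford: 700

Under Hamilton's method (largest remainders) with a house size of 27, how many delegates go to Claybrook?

Total 2036; standard divisor 2036/27 ≈ 75.407.
Standard quotas: Oakdale 2.334, Rivermont 2.971, Pinehurst 5.344, Claybrook 2.785, Stonebridge 4.283, Millford 9.283.
Lower quotas: Oakdale 2, Rivermont 2, Pinehurst 5, Claybrook 2, Stonebridge 4, Millford 9 (sum 24, leaving 3 seats).
Remainders in descending order: Rivermont 0.971, Claybrook 0.785, Pinehurst 0.344, Oakdale 0.334, Stonebridge 0.283, Millford 0.283.
Largest remainders: Rivermont, Claybrook, Pinehurst receive the extra seats.
Claybrook receives 3.

3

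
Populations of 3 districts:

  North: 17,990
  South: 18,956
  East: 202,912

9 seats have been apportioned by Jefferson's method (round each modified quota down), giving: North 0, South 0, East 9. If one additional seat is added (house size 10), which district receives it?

East

Priority for the next seat is population ÷ (current seats + 1).
Priorities: North 17990.000, South 18956.000, East 20291.200.
Highest priority: East.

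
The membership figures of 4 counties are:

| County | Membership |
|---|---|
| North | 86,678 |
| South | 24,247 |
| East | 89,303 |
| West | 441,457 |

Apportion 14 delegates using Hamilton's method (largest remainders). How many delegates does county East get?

Standard divisor: 641685 ÷ 14 ≈ 45834.643.
Standard quotas: North 1.8911, South 0.5290, East 1.9484, West 9.6315.
Lower quotas: North 1, South 0, East 1, West 9 (sum 11, leaving 3 seats).
Remainders in descending order: East 0.9484, North 0.8911, West 0.6315, South 0.5290.
The surplus seats go to East, North, West.
East receives 2.

2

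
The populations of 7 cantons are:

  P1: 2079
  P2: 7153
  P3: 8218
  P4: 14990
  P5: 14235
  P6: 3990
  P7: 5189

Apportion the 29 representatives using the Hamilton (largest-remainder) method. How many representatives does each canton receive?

P1 1; P2 4; P3 4; P4 8; P5 7; P6 2; P7 3

Total 55854; standard divisor 55854/29 = 1926.
Standard quotas: P1 1.0794, P2 3.7139, P3 4.2669, P4 7.7830, P5 7.3910, P6 2.0717, P7 2.6942.
Lower quotas: P1 1, P2 3, P3 4, P4 7, P5 7, P6 2, P7 2 (sum 26, leaving 3 seats).
Remainders in descending order: P4 0.7830, P2 0.7139, P7 0.6942, P5 0.3910, P3 0.2669, P1 0.0794, P6 0.0717.
The surplus seats go to P4, P2, P7.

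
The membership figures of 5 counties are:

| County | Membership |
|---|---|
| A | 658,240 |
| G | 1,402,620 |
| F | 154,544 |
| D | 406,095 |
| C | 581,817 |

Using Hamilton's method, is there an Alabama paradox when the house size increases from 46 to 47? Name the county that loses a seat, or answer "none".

At 46 seats: A 10, G 20, F 2, D 6, C 8.
At 47 seats: A 10, G 21, F 2, D 6, C 8.
No county's allocation decreased.

none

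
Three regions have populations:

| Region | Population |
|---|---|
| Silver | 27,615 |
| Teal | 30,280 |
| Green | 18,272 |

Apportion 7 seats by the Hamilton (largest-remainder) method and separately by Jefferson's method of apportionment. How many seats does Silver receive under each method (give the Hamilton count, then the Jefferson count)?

Hamilton: Silver 2, Teal 3, Green 2.
Jefferson: Silver 3, Teal 3, Green 1.
Silver gets 2 under Hamilton and 3 under Jefferson.

2 and 3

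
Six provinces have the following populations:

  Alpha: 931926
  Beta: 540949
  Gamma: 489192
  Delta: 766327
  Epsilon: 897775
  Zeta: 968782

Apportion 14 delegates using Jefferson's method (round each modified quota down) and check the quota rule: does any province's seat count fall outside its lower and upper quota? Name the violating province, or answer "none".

Standard quotas: Alpha 2.839, Beta 1.648, Gamma 1.490, Delta 2.335, Epsilon 2.735, Zeta 2.952.
Jefferson allocation: Alpha 3, Beta 2, Gamma 1, Delta 2, Epsilon 3, Zeta 3.
Every allocation lies between the lower and upper quota.

none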